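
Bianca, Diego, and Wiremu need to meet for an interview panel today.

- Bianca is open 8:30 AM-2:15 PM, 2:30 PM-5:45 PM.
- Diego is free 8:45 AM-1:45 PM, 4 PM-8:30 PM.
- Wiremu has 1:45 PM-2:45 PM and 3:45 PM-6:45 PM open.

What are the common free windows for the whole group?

Bianca ∩ Diego: 08:45-13:45, 16:00-17:45.
Bianca ∩ Diego ∩ Wiremu: 16:00-17:45.
Those are the intersection windows.

16:00-17:45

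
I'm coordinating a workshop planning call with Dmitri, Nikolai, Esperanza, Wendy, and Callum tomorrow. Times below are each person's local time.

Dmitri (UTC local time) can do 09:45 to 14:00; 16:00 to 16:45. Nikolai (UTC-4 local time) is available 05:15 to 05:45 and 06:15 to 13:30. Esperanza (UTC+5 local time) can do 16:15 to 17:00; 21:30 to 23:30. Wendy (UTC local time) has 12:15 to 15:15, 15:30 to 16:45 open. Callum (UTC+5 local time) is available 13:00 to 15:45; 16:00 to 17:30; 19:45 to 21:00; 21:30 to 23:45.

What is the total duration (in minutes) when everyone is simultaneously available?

15

Dmitri in UTC: 09:45-14:00, 16:00-16:45.
Nikolai in UTC: 09:15-09:45, 10:15-17:30 (add 4h to convert from UTC-4).
Esperanza in UTC: 11:15-12:00, 16:30-18:30 (subtract 5h to convert from UTC+5).
Wendy in UTC: 12:15-15:15, 15:30-16:45.
Callum in UTC: 08:00-10:45, 11:00-12:30, 14:45-16:00, 16:30-18:45 (subtract 5h to convert from UTC+5).
Dmitri ∩ Nikolai: 10:15-14:00, 16:00-16:45.
Dmitri ∩ Nikolai ∩ Esperanza: 11:15-12:00, 16:30-16:45.
Dmitri ∩ Nikolai ∩ Esperanza ∩ Wendy: 16:30-16:45.
Dmitri ∩ Nikolai ∩ Esperanza ∩ Wendy ∩ Callum: 16:30-16:45.
That's a single block of 15 minutes.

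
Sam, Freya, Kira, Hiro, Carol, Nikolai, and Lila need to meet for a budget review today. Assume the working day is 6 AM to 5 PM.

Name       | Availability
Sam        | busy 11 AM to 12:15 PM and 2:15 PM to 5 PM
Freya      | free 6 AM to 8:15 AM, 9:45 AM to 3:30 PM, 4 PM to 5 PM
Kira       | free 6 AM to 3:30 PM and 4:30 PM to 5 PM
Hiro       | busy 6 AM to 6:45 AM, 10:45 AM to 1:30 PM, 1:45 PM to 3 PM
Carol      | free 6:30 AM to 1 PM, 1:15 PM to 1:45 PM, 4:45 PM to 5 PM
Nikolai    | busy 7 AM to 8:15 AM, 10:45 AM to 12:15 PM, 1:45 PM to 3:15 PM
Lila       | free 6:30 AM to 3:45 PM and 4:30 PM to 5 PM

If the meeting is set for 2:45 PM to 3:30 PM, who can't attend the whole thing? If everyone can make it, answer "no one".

Carol, Hiro, Nikolai, Sam

Sam free: 06:00-11:00, 12:15-14:15 (invert busy blocks within the working day).
Freya free: 06:00-08:15, 09:45-15:30, 16:00-17:00.
Kira free: 06:00-15:30, 16:30-17:00.
Hiro free: 06:45-10:45, 13:30-13:45, 15:00-17:00 (invert busy blocks within the working day).
Carol free: 06:30-13:00, 13:15-13:45, 16:45-17:00.
Nikolai free: 06:00-07:00, 08:15-10:45, 12:15-13:45, 15:15-17:00 (invert busy blocks within the working day).
Lila free: 06:30-15:45, 16:30-17:00.
Sam: not fully free for 14:45-15:30. Freya: free for 14:45-15:30. Kira: free for 14:45-15:30. Hiro: not fully free for 14:45-15:30. Carol: not fully free for 14:45-15:30. Nikolai: not fully free for 14:45-15:30. Lila: free for 14:45-15:30.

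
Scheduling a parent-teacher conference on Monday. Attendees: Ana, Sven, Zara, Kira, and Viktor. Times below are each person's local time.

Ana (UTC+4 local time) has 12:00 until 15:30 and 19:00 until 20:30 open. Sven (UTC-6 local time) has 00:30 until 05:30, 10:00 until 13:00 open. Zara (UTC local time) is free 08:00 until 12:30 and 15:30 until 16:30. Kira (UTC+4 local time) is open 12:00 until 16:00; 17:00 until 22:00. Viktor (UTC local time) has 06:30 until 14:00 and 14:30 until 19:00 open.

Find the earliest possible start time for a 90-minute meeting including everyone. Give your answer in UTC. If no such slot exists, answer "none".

08:00

Ana in UTC: 08:00-11:30, 15:00-16:30 (subtract 4h to convert from UTC+4).
Sven in UTC: 06:30-11:30, 16:00-19:00 (add 6h to convert from UTC-6).
Zara in UTC: 08:00-12:30, 15:30-16:30.
Kira in UTC: 08:00-12:00, 13:00-18:00 (subtract 4h to convert from UTC+4).
Viktor in UTC: 06:30-14:00, 14:30-19:00.
Ana ∩ Sven: 08:00-11:30, 16:00-16:30.
Ana ∩ Sven ∩ Zara: 08:00-11:30, 16:00-16:30.
Ana ∩ Sven ∩ Zara ∩ Kira: 08:00-11:30, 16:00-16:30.
Ana ∩ Sven ∩ Zara ∩ Kira ∩ Viktor: 08:00-11:30, 16:00-16:30.
The first common window of at least 90 minutes is 08:00-11:30, so the earliest start is 08:00.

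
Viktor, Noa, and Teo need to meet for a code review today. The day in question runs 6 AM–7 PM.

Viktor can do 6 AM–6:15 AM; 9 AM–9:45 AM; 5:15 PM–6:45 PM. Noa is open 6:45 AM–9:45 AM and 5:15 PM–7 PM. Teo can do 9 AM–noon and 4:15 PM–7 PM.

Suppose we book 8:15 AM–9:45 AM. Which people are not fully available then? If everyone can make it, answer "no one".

Teo, Viktor

Viktor: not fully free for 08:15-09:45. Noa: free for 08:15-09:45. Teo: not fully free for 08:15-09:45.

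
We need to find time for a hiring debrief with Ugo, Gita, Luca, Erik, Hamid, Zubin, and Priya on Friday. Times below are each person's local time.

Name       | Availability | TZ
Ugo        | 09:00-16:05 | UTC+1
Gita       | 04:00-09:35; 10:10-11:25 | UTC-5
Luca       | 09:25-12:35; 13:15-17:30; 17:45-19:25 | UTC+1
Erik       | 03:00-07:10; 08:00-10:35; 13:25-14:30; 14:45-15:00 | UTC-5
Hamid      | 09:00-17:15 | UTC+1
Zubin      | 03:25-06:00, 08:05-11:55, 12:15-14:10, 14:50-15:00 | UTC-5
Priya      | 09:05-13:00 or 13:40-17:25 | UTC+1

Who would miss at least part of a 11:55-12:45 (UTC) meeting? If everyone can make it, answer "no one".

Erik, Luca, Priya, Zubin

Ugo in UTC: 08:00-15:05 (subtract 1h to convert from UTC+1).
Gita in UTC: 09:00-14:35, 15:10-16:25 (add 5h to convert from UTC-5).
Luca in UTC: 08:25-11:35, 12:15-16:30, 16:45-18:25 (subtract 1h to convert from UTC+1).
Erik in UTC: 08:00-12:10, 13:00-15:35, 18:25-19:30, 19:45-20:00 (add 5h to convert from UTC-5).
Hamid in UTC: 08:00-16:15 (subtract 1h to convert from UTC+1).
Zubin in UTC: 08:25-11:00, 13:05-16:55, 17:15-19:10, 19:50-20:00 (add 5h to convert from UTC-5).
Priya in UTC: 08:05-12:00, 12:40-16:25 (subtract 1h to convert from UTC+1).
Ugo: free for 11:55-12:45. Gita: free for 11:55-12:45. Luca: not fully free for 11:55-12:45. Erik: not fully free for 11:55-12:45. Hamid: free for 11:55-12:45. Zubin: not fully free for 11:55-12:45. Priya: not fully free for 11:55-12:45.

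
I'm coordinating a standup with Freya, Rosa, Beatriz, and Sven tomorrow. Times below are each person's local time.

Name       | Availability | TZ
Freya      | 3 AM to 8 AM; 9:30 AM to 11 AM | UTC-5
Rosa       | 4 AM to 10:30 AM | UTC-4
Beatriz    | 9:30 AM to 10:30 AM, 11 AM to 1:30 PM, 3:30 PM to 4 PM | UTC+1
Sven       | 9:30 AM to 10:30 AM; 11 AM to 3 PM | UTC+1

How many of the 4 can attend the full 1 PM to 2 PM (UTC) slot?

Freya in UTC: 08:00-13:00, 14:30-16:00 (add 5h to convert from UTC-5).
Rosa in UTC: 08:00-14:30 (add 4h to convert from UTC-4).
Beatriz in UTC: 08:30-09:30, 10:00-12:30, 14:30-15:00 (subtract 1h to convert from UTC+1).
Sven in UTC: 08:30-09:30, 10:00-14:00 (subtract 1h to convert from UTC+1).
Rosa and Sven can make the full 13:00-14:00 slot — that's 2.

2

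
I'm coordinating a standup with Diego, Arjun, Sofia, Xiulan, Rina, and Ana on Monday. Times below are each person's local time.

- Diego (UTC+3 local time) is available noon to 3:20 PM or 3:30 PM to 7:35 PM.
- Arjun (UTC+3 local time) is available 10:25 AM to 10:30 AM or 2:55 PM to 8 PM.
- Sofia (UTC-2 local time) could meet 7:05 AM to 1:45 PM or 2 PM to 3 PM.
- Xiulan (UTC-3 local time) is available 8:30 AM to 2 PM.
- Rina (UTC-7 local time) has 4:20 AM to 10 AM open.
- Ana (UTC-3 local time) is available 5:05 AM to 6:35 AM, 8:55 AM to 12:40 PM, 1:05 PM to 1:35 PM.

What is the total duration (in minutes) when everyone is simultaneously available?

Diego in UTC: 09:00-12:20, 12:30-16:35 (subtract 3h to convert from UTC+3).
Arjun in UTC: 07:25-07:30, 11:55-17:00 (subtract 3h to convert from UTC+3).
Sofia in UTC: 09:05-15:45, 16:00-17:00 (add 2h to convert from UTC-2).
Xiulan in UTC: 11:30-17:00 (add 3h to convert from UTC-3).
Rina in UTC: 11:20-17:00 (add 7h to convert from UTC-7).
Ana in UTC: 08:05-09:35, 11:55-15:40, 16:05-16:35 (add 3h to convert from UTC-3).
Diego ∩ Arjun: 11:55-12:20, 12:30-16:35.
Diego ∩ Arjun ∩ Sofia: 11:55-12:20, 12:30-15:45, 16:00-16:35.
Diego ∩ Arjun ∩ Sofia ∩ Xiulan: 11:55-12:20, 12:30-15:45, 16:00-16:35.
Diego ∩ Arjun ∩ Sofia ∩ Xiulan ∩ Rina: 11:55-12:20, 12:30-15:45, 16:00-16:35.
Diego ∩ Arjun ∩ Sofia ∩ Xiulan ∩ Rina ∩ Ana: 11:55-12:20, 12:30-15:40, 16:05-16:35.
Summing the common windows: 25 + 190 + 30 = 245 minutes.

245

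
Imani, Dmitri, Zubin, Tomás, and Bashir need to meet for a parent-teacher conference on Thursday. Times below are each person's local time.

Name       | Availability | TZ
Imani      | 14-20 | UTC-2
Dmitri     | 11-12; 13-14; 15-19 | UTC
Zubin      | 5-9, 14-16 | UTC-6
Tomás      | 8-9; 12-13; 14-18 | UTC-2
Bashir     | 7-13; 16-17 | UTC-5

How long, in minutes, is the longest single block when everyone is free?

0

Imani in UTC: 16:00-22:00 (add 2h to convert from UTC-2).
Dmitri in UTC: 11:00-12:00, 13:00-14:00, 15:00-19:00.
Zubin in UTC: 11:00-15:00, 20:00-22:00 (add 6h to convert from UTC-6).
Tomás in UTC: 10:00-11:00, 14:00-15:00, 16:00-20:00 (add 2h to convert from UTC-2).
Bashir in UTC: 12:00-18:00, 21:00-22:00 (add 5h to convert from UTC-5).
Imani ∩ Dmitri: 16:00-19:00.
Imani ∩ Dmitri ∩ Zubin: ∅.
Imani ∩ Dmitri ∩ Zubin ∩ Tomás: ∅.
Imani ∩ Dmitri ∩ Zubin ∩ Tomás ∩ Bashir: ∅.
There is no time when everyone is free.
No common window exists, so the longest block is 0 minutes.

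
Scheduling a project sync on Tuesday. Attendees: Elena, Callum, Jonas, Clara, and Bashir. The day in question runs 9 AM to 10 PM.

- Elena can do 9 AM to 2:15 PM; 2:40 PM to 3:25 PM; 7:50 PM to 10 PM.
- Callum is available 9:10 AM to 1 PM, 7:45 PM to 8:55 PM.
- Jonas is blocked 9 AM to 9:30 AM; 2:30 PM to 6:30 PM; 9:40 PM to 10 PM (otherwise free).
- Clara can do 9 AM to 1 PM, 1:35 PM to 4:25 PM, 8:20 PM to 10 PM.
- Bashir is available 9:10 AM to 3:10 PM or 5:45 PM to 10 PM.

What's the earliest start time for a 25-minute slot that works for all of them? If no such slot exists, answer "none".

09:30

Elena free: 09:00-14:15, 14:40-15:25, 19:50-22:00.
Callum free: 09:10-13:00, 19:45-20:55.
Jonas free: 09:30-14:30, 18:30-21:40 (invert busy blocks within the working day).
Clara free: 09:00-13:00, 13:35-16:25, 20:20-22:00.
Bashir free: 09:10-15:10, 17:45-22:00.
Elena ∩ Callum: 09:10-13:00, 19:50-20:55.
Elena ∩ Callum ∩ Jonas: 09:30-13:00, 19:50-20:55.
Elena ∩ Callum ∩ Jonas ∩ Clara: 09:30-13:00, 20:20-20:55.
Elena ∩ Callum ∩ Jonas ∩ Clara ∩ Bashir: 09:30-13:00, 20:20-20:55.
So the common availability across everyone is 09:30-13:00, 20:20-20:55.
The first common window of at least 25 minutes is 09:30-13:00, so the earliest start is 09:30.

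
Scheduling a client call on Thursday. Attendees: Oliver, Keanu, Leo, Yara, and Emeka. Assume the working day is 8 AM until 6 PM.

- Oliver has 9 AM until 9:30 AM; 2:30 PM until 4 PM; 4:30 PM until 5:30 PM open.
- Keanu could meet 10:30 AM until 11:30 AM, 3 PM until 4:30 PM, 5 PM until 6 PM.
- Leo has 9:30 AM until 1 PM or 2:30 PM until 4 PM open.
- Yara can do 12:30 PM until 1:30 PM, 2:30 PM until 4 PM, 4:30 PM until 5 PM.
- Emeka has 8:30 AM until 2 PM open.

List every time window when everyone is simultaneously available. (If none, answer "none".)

Oliver ∩ Keanu: 15:00-16:00, 17:00-17:30.
Oliver ∩ Keanu ∩ Leo: 15:00-16:00.
Oliver ∩ Keanu ∩ Leo ∩ Yara: 15:00-16:00.
Oliver ∩ Keanu ∩ Leo ∩ Yara ∩ Emeka: ∅.
There is no time when everyone is free.

none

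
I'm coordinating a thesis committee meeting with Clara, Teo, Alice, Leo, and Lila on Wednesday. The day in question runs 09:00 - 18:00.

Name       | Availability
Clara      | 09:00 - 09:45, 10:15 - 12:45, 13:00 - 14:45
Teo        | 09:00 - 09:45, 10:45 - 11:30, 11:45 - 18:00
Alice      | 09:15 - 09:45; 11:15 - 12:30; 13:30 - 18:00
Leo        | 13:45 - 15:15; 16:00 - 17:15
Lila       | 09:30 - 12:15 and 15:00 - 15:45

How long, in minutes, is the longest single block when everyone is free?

Clara ∩ Teo: 09:00-09:45, 10:45-11:30, 11:45-12:45, 13:00-14:45.
Clara ∩ Teo ∩ Alice: 09:15-09:45, 11:15-11:30, 11:45-12:30, 13:30-14:45.
Clara ∩ Teo ∩ Alice ∩ Leo: 13:45-14:45.
Clara ∩ Teo ∩ Alice ∩ Leo ∩ Lila: ∅.
There is no time when everyone is free.
No common window exists, so the longest block is 0 minutes.

0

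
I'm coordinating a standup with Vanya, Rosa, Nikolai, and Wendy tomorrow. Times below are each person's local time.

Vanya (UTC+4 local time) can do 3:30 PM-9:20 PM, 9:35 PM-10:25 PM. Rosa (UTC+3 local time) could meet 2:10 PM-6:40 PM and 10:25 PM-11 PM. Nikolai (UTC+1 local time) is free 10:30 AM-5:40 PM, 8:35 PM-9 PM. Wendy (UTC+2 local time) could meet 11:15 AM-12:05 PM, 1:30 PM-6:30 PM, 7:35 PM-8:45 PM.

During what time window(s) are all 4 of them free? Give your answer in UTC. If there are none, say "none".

11:30-15:40

Vanya in UTC: 11:30-17:20, 17:35-18:25 (subtract 4h to convert from UTC+4).
Rosa in UTC: 11:10-15:40, 19:25-20:00 (subtract 3h to convert from UTC+3).
Nikolai in UTC: 09:30-16:40, 19:35-20:00 (subtract 1h to convert from UTC+1).
Wendy in UTC: 09:15-10:05, 11:30-16:30, 17:35-18:45 (subtract 2h to convert from UTC+2).
Vanya ∩ Rosa: 11:30-15:40.
Vanya ∩ Rosa ∩ Nikolai: 11:30-15:40.
Vanya ∩ Rosa ∩ Nikolai ∩ Wendy: 11:30-15:40.
So the common availability across everyone is 11:30-15:40.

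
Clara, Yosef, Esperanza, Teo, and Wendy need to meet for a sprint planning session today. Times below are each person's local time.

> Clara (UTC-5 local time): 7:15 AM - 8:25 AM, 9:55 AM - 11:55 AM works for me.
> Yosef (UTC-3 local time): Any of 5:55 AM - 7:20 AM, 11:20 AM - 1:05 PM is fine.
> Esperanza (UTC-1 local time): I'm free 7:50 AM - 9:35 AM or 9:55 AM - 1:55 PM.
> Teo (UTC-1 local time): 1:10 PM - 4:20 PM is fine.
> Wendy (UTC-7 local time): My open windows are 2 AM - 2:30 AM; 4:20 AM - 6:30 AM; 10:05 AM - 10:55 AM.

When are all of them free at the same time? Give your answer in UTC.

none

Clara in UTC: 12:15-13:25, 14:55-16:55 (add 5h to convert from UTC-5).
Yosef in UTC: 08:55-10:20, 14:20-16:05 (add 3h to convert from UTC-3).
Esperanza in UTC: 08:50-10:35, 10:55-14:55 (add 1h to convert from UTC-1).
Teo in UTC: 14:10-17:20 (add 1h to convert from UTC-1).
Wendy in UTC: 09:00-09:30, 11:20-13:30, 17:05-17:55 (add 7h to convert from UTC-7).
Clara ∩ Yosef: 14:55-16:05.
Clara ∩ Yosef ∩ Esperanza: ∅.
Clara ∩ Yosef ∩ Esperanza ∩ Teo: ∅.
Clara ∩ Yosef ∩ Esperanza ∩ Teo ∩ Wendy: ∅.
There is no time when everyone is free.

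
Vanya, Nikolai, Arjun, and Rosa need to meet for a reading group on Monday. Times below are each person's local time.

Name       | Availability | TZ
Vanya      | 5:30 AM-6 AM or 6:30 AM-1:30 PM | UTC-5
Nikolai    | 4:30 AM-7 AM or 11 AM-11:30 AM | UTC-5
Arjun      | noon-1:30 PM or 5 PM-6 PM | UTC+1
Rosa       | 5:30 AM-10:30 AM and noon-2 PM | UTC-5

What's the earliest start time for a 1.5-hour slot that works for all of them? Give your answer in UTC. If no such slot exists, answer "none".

none

Vanya in UTC: 10:30-11:00, 11:30-18:30 (add 5h to convert from UTC-5).
Nikolai in UTC: 09:30-12:00, 16:00-16:30 (add 5h to convert from UTC-5).
Arjun in UTC: 11:00-12:30, 16:00-17:00 (subtract 1h to convert from UTC+1).
Rosa in UTC: 10:30-15:30, 17:00-19:00 (add 5h to convert from UTC-5).
Vanya ∩ Nikolai: 10:30-11:00, 11:30-12:00, 16:00-16:30.
Vanya ∩ Nikolai ∩ Arjun: 11:30-12:00, 16:00-16:30.
Vanya ∩ Nikolai ∩ Arjun ∩ Rosa: 11:30-12:00.
No common window is at least 90 minutes long.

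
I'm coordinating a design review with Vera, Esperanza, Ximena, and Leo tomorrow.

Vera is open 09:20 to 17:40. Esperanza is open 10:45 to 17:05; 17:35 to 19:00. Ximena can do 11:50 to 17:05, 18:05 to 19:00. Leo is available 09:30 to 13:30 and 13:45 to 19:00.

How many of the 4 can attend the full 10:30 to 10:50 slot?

Vera and Leo can make the full 10:30-10:50 slot — that's 2.

2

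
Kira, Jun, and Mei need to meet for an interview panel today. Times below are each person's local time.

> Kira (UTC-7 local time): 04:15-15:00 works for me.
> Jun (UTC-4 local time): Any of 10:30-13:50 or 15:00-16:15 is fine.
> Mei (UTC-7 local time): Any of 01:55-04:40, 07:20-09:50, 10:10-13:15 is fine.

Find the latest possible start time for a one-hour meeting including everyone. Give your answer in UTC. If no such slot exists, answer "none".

Kira in UTC: 11:15-22:00 (add 7h to convert from UTC-7).
Jun in UTC: 14:30-17:50, 19:00-20:15 (add 4h to convert from UTC-4).
Mei in UTC: 08:55-11:40, 14:20-16:50, 17:10-20:15 (add 7h to convert from UTC-7).
Kira ∩ Jun: 14:30-17:50, 19:00-20:15.
Kira ∩ Jun ∩ Mei: 14:30-16:50, 17:10-17:50, 19:00-20:15.
The last common window of at least 60 minutes is 19:00-20:15; a 60-minute meeting can start as late as 19:15 and still end by 20:15.

19:15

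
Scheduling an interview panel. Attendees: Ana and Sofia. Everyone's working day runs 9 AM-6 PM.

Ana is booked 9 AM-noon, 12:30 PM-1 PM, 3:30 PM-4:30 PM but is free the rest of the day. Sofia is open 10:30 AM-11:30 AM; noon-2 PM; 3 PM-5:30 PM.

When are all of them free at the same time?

12:00-12:30, 13:00-14:00, 15:00-15:30, 16:30-17:30

Ana free: 12:00-12:30, 13:00-15:30, 16:30-18:00 (invert busy blocks within the working day).
Sofia free: 10:30-11:30, 12:00-14:00, 15:00-17:30.
Ana ∩ Sofia: 12:00-12:30, 13:00-14:00, 15:00-15:30, 16:30-17:30.
So the common availability across everyone is 12:00-12:30, 13:00-14:00, 15:00-15:30, 16:30-17:30.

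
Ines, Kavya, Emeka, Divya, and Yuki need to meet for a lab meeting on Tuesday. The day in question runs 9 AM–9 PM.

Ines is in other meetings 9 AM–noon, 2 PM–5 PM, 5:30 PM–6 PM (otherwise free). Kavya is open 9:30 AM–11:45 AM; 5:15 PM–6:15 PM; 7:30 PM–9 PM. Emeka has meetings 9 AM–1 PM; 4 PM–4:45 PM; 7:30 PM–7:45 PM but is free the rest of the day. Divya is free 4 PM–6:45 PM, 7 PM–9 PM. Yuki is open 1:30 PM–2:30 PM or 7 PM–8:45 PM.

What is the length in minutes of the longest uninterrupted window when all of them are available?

60

Ines free: 12:00-14:00, 17:00-17:30, 18:00-21:00 (invert busy blocks within the working day).
Kavya free: 09:30-11:45, 17:15-18:15, 19:30-21:00.
Emeka free: 13:00-16:00, 16:45-19:30, 19:45-21:00 (invert busy blocks within the working day).
Divya free: 16:00-18:45, 19:00-21:00.
Yuki free: 13:30-14:30, 19:00-20:45.
Ines ∩ Kavya: 17:15-17:30, 18:00-18:15, 19:30-21:00.
Ines ∩ Kavya ∩ Emeka: 17:15-17:30, 18:00-18:15, 19:45-21:00.
Ines ∩ Kavya ∩ Emeka ∩ Divya: 17:15-17:30, 18:00-18:15, 19:45-21:00.
Ines ∩ Kavya ∩ Emeka ∩ Divya ∩ Yuki: 19:45-20:45.
So the common availability across everyone is 19:45-20:45.
The longest is 19:45-20:45 at 60 minutes.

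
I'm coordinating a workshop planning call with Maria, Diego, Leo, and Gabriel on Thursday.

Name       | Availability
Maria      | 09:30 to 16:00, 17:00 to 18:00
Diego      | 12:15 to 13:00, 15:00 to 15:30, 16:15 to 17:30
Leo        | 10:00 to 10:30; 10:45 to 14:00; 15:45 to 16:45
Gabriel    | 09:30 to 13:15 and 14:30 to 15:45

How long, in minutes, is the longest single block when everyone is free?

45

Maria ∩ Diego: 12:15-13:00, 15:00-15:30, 17:00-17:30.
Maria ∩ Diego ∩ Leo: 12:15-13:00.
Maria ∩ Diego ∩ Leo ∩ Gabriel: 12:15-13:00.
The longest is 12:15-13:00 at 45 minutes.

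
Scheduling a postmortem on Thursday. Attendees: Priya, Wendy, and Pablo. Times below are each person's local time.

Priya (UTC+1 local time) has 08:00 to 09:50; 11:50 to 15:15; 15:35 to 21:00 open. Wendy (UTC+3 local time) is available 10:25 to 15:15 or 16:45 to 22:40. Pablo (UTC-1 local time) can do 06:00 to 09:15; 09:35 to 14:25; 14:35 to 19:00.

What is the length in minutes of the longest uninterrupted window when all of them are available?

Priya in UTC: 07:00-08:50, 10:50-14:15, 14:35-20:00 (subtract 1h to convert from UTC+1).
Wendy in UTC: 07:25-12:15, 13:45-19:40 (subtract 3h to convert from UTC+3).
Pablo in UTC: 07:00-10:15, 10:35-15:25, 15:35-20:00 (add 1h to convert from UTC-1).
Priya ∩ Wendy: 07:25-08:50, 10:50-12:15, 13:45-14:15, 14:35-19:40.
Priya ∩ Wendy ∩ Pablo: 07:25-08:50, 10:50-12:15, 13:45-14:15, 14:35-15:25, 15:35-19:40.
The longest is 15:35-19:40 at 245 minutes.

245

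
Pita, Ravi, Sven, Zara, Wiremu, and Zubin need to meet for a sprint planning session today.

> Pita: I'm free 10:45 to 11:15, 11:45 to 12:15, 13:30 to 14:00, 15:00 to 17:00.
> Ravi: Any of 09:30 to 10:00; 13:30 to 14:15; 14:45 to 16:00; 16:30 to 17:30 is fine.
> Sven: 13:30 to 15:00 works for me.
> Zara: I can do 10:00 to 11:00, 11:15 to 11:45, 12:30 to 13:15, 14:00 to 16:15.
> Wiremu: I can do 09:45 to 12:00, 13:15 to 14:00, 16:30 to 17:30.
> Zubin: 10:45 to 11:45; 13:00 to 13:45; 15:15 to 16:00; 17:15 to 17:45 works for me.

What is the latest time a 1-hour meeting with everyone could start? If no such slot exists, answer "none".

Pita ∩ Ravi: 13:30-14:00, 15:00-16:00, 16:30-17:00.
Pita ∩ Ravi ∩ Sven: 13:30-14:00.
Pita ∩ Ravi ∩ Sven ∩ Zara: ∅.
Pita ∩ Ravi ∩ Sven ∩ Zara ∩ Wiremu: ∅.
Pita ∩ Ravi ∩ Sven ∩ Zara ∩ Wiremu ∩ Zubin: ∅.
There is no time when everyone is free.
No common window is at least 60 minutes long.

none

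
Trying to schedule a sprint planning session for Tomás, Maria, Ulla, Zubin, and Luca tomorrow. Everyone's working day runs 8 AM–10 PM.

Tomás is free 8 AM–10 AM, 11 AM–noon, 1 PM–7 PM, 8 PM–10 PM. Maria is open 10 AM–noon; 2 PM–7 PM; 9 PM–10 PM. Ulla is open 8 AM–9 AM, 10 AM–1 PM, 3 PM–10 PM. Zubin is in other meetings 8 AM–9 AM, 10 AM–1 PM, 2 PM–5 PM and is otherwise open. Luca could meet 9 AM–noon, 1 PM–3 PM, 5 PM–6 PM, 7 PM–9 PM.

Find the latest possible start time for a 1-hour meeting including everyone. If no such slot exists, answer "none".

17:00

Tomás free: 08:00-10:00, 11:00-12:00, 13:00-19:00, 20:00-22:00.
Maria free: 10:00-12:00, 14:00-19:00, 21:00-22:00.
Ulla free: 08:00-09:00, 10:00-13:00, 15:00-22:00.
Zubin free: 09:00-10:00, 13:00-14:00, 17:00-22:00 (invert busy blocks within the working day).
Luca free: 09:00-12:00, 13:00-15:00, 17:00-18:00, 19:00-21:00.
Tomás ∩ Maria: 11:00-12:00, 14:00-19:00, 21:00-22:00.
Tomás ∩ Maria ∩ Ulla: 11:00-12:00, 15:00-19:00, 21:00-22:00.
Tomás ∩ Maria ∩ Ulla ∩ Zubin: 17:00-19:00, 21:00-22:00.
Tomás ∩ Maria ∩ Ulla ∩ Zubin ∩ Luca: 17:00-18:00.
The last common window of at least 60 minutes is 17:00-18:00; a 60-minute meeting can start as late as 17:00 and still end by 18:00.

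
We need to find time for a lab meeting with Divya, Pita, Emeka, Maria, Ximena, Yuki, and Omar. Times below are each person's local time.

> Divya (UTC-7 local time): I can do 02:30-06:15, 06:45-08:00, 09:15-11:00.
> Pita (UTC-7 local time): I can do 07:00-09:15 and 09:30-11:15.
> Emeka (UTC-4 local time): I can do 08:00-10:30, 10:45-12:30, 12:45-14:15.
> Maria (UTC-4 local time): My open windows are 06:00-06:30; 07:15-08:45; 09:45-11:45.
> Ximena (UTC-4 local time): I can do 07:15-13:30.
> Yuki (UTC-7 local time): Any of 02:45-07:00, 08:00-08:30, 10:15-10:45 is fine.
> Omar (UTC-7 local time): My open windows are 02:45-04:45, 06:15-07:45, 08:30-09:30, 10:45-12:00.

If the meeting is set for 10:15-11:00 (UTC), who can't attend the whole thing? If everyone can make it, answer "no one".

Divya in UTC: 09:30-13:15, 13:45-15:00, 16:15-18:00 (add 7h to convert from UTC-7).
Pita in UTC: 14:00-16:15, 16:30-18:15 (add 7h to convert from UTC-7).
Emeka in UTC: 12:00-14:30, 14:45-16:30, 16:45-18:15 (add 4h to convert from UTC-4).
Maria in UTC: 10:00-10:30, 11:15-12:45, 13:45-15:45 (add 4h to convert from UTC-4).
Ximena in UTC: 11:15-17:30 (add 4h to convert from UTC-4).
Yuki in UTC: 09:45-14:00, 15:00-15:30, 17:15-17:45 (add 7h to convert from UTC-7).
Omar in UTC: 09:45-11:45, 13:15-14:45, 15:30-16:30, 17:45-19:00 (add 7h to convert from UTC-7).
Divya: free for 10:15-11:00. Pita: not fully free for 10:15-11:00. Emeka: not fully free for 10:15-11:00. Maria: not fully free for 10:15-11:00. Ximena: not fully free for 10:15-11:00. Yuki: free for 10:15-11:00. Omar: free for 10:15-11:00.

Emeka, Maria, Pita, Ximena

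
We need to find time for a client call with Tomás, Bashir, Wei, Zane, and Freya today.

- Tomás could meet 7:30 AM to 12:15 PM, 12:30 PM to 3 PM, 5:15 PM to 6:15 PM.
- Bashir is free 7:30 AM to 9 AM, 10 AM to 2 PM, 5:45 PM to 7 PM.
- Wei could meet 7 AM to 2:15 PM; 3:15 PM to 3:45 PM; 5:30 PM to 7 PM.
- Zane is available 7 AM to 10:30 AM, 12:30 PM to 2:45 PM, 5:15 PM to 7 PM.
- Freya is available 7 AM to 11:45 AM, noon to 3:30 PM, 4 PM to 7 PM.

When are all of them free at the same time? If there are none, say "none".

Tomás ∩ Bashir: 07:30-09:00, 10:00-12:15, 12:30-14:00, 17:45-18:15.
Tomás ∩ Bashir ∩ Wei: 07:30-09:00, 10:00-12:15, 12:30-14:00, 17:45-18:15.
Tomás ∩ Bashir ∩ Wei ∩ Zane: 07:30-09:00, 10:00-10:30, 12:30-14:00, 17:45-18:15.
Tomás ∩ Bashir ∩ Wei ∩ Zane ∩ Freya: 07:30-09:00, 10:00-10:30, 12:30-14:00, 17:45-18:15.

07:30-09:00, 10:00-10:30, 12:30-14:00, 17:45-18:15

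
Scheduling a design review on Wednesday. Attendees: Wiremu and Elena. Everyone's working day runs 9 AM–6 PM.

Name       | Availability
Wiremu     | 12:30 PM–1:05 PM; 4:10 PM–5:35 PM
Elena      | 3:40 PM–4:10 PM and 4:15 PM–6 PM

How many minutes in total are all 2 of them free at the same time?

Wiremu ∩ Elena: 16:15-17:35.
Those are the intersection windows.
That's a single block of 80 minutes.

80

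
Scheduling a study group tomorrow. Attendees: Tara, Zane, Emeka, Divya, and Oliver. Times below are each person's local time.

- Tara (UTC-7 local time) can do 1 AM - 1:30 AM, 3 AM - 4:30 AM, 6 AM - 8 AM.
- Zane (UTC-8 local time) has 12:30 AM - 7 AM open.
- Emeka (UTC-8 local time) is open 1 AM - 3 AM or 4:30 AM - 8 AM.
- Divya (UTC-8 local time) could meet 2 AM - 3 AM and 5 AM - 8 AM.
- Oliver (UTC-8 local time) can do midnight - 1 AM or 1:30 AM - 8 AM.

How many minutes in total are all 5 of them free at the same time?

Tara in UTC: 08:00-08:30, 10:00-11:30, 13:00-15:00 (add 7h to convert from UTC-7).
Zane in UTC: 08:30-15:00 (add 8h to convert from UTC-8).
Emeka in UTC: 09:00-11:00, 12:30-16:00 (add 8h to convert from UTC-8).
Divya in UTC: 10:00-11:00, 13:00-16:00 (add 8h to convert from UTC-8).
Oliver in UTC: 08:00-09:00, 09:30-16:00 (add 8h to convert from UTC-8).
Tara ∩ Zane: 10:00-11:30, 13:00-15:00.
Tara ∩ Zane ∩ Emeka: 10:00-11:00, 13:00-15:00.
Tara ∩ Zane ∩ Emeka ∩ Divya: 10:00-11:00, 13:00-15:00.
Tara ∩ Zane ∩ Emeka ∩ Divya ∩ Oliver: 10:00-11:00, 13:00-15:00.
So the common availability across everyone is 10:00-11:00, 13:00-15:00.
Summing the common windows: 60 + 120 = 180 minutes.

180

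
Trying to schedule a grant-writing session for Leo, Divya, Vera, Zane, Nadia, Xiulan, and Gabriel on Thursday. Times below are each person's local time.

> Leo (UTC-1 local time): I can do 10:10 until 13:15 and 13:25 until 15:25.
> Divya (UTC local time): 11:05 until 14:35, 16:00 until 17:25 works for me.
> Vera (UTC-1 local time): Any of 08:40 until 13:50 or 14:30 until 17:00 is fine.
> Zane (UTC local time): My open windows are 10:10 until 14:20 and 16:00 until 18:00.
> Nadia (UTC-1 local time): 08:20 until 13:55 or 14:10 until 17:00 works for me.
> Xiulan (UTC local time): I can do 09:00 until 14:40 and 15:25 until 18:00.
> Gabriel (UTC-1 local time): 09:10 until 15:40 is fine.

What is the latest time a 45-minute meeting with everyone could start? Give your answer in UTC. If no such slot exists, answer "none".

13:30

Leo in UTC: 11:10-14:15, 14:25-16:25 (add 1h to convert from UTC-1).
Divya in UTC: 11:05-14:35, 16:00-17:25.
Vera in UTC: 09:40-14:50, 15:30-18:00 (add 1h to convert from UTC-1).
Zane in UTC: 10:10-14:20, 16:00-18:00.
Nadia in UTC: 09:20-14:55, 15:10-18:00 (add 1h to convert from UTC-1).
Xiulan in UTC: 09:00-14:40, 15:25-18:00.
Gabriel in UTC: 10:10-16:40 (add 1h to convert from UTC-1).
Leo ∩ Divya: 11:10-14:15, 14:25-14:35, 16:00-16:25.
Leo ∩ Divya ∩ Vera: 11:10-14:15, 14:25-14:35, 16:00-16:25.
Leo ∩ Divya ∩ Vera ∩ Zane: 11:10-14:15, 16:00-16:25.
Leo ∩ Divya ∩ Vera ∩ Zane ∩ Nadia: 11:10-14:15, 16:00-16:25.
Leo ∩ Divya ∩ Vera ∩ Zane ∩ Nadia ∩ Xiulan: 11:10-14:15, 16:00-16:25.
Leo ∩ Divya ∩ Vera ∩ Zane ∩ Nadia ∩ Xiulan ∩ Gabriel: 11:10-14:15, 16:00-16:25.
The last common window of at least 45 minutes is 11:10-14:15; a 45-minute meeting can start as late as 13:30 and still end by 14:15.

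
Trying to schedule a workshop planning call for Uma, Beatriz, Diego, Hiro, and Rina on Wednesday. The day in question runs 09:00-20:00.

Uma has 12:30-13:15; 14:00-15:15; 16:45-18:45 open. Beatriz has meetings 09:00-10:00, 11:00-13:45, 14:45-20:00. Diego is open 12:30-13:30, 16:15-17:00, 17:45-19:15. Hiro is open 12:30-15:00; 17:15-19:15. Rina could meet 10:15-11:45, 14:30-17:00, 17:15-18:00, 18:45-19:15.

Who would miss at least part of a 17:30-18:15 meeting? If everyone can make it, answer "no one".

Uma free: 12:30-13:15, 14:00-15:15, 16:45-18:45.
Beatriz free: 10:00-11:00, 13:45-14:45 (invert busy blocks within the working day).
Diego free: 12:30-13:30, 16:15-17:00, 17:45-19:15.
Hiro free: 12:30-15:00, 17:15-19:15.
Rina free: 10:15-11:45, 14:30-17:00, 17:15-18:00, 18:45-19:15.
Uma: free for 17:30-18:15. Beatriz: not fully free for 17:30-18:15. Diego: not fully free for 17:30-18:15. Hiro: free for 17:30-18:15. Rina: not fully free for 17:30-18:15.

Beatriz, Diego, Rina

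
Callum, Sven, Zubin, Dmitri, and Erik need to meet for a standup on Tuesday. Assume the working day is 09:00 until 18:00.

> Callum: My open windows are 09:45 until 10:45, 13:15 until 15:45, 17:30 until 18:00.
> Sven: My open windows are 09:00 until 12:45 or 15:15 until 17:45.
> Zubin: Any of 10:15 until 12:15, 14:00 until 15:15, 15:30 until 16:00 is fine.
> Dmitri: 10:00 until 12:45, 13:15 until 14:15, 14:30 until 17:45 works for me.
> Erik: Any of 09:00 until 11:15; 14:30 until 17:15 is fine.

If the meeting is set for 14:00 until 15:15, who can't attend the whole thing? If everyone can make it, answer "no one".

Callum: free for 14:00-15:15. Sven: not fully free for 14:00-15:15. Zubin: free for 14:00-15:15. Dmitri: not fully free for 14:00-15:15. Erik: not fully free for 14:00-15:15.

Dmitri, Erik, Sven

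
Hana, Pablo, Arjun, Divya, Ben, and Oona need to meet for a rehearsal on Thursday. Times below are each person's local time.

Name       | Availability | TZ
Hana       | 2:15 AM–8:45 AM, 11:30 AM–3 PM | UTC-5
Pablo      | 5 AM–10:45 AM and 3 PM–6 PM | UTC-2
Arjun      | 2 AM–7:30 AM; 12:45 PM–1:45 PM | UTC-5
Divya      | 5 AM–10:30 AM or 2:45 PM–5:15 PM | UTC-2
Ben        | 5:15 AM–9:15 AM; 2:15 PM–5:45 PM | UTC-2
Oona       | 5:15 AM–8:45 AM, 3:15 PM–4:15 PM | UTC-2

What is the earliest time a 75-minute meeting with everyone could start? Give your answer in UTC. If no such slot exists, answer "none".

Hana in UTC: 07:15-13:45, 16:30-20:00 (add 5h to convert from UTC-5).
Pablo in UTC: 07:00-12:45, 17:00-20:00 (add 2h to convert from UTC-2).
Arjun in UTC: 07:00-12:30, 17:45-18:45 (add 5h to convert from UTC-5).
Divya in UTC: 07:00-12:30, 16:45-19:15 (add 2h to convert from UTC-2).
Ben in UTC: 07:15-11:15, 16:15-19:45 (add 2h to convert from UTC-2).
Oona in UTC: 07:15-10:45, 17:15-18:15 (add 2h to convert from UTC-2).
Hana ∩ Pablo: 07:15-12:45, 17:00-20:00.
Hana ∩ Pablo ∩ Arjun: 07:15-12:30, 17:45-18:45.
Hana ∩ Pablo ∩ Arjun ∩ Divya: 07:15-12:30, 17:45-18:45.
Hana ∩ Pablo ∩ Arjun ∩ Divya ∩ Ben: 07:15-11:15, 17:45-18:45.
Hana ∩ Pablo ∩ Arjun ∩ Divya ∩ Ben ∩ Oona: 07:15-10:45, 17:45-18:15.
Those are the intersection windows.
The first common window of at least 75 minutes is 07:15-10:45, so the earliest start is 07:15.

07:15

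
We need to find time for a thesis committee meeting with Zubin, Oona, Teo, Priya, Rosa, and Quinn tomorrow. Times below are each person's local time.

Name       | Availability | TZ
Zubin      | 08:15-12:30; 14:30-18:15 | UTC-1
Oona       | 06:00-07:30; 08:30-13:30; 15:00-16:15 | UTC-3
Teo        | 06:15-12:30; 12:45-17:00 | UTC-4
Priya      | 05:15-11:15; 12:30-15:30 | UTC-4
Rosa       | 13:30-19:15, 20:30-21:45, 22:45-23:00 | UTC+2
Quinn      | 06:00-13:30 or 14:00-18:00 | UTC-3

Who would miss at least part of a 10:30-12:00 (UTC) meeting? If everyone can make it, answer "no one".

Oona, Rosa

Zubin in UTC: 09:15-13:30, 15:30-19:15 (add 1h to convert from UTC-1).
Oona in UTC: 09:00-10:30, 11:30-16:30, 18:00-19:15 (add 3h to convert from UTC-3).
Teo in UTC: 10:15-16:30, 16:45-21:00 (add 4h to convert from UTC-4).
Priya in UTC: 09:15-15:15, 16:30-19:30 (add 4h to convert from UTC-4).
Rosa in UTC: 11:30-17:15, 18:30-19:45, 20:45-21:00 (subtract 2h to convert from UTC+2).
Quinn in UTC: 09:00-16:30, 17:00-21:00 (add 3h to convert from UTC-3).
Zubin: free for 10:30-12:00. Oona: not fully free for 10:30-12:00. Teo: free for 10:30-12:00. Priya: free for 10:30-12:00. Rosa: not fully free for 10:30-12:00. Quinn: free for 10:30-12:00.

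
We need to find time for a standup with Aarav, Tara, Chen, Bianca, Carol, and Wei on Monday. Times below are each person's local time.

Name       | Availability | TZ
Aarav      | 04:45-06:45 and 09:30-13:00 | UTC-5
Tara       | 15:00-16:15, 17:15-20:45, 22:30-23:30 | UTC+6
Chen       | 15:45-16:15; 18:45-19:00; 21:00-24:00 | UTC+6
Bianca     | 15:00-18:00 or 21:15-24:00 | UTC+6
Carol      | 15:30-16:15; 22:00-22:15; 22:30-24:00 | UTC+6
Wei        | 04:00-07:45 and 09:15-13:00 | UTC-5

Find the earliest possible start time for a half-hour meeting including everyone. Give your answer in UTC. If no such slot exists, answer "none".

Aarav in UTC: 09:45-11:45, 14:30-18:00 (add 5h to convert from UTC-5).
Tara in UTC: 09:00-10:15, 11:15-14:45, 16:30-17:30 (subtract 6h to convert from UTC+6).
Chen in UTC: 09:45-10:15, 12:45-13:00, 15:00-18:00 (subtract 6h to convert from UTC+6).
Bianca in UTC: 09:00-12:00, 15:15-18:00 (subtract 6h to convert from UTC+6).
Carol in UTC: 09:30-10:15, 16:00-16:15, 16:30-18:00 (subtract 6h to convert from UTC+6).
Wei in UTC: 09:00-12:45, 14:15-18:00 (add 5h to convert from UTC-5).
Aarav ∩ Tara: 09:45-10:15, 11:15-11:45, 14:30-14:45, 16:30-17:30.
Aarav ∩ Tara ∩ Chen: 09:45-10:15, 16:30-17:30.
Aarav ∩ Tara ∩ Chen ∩ Bianca: 09:45-10:15, 16:30-17:30.
Aarav ∩ Tara ∩ Chen ∩ Bianca ∩ Carol: 09:45-10:15, 16:30-17:30.
Aarav ∩ Tara ∩ Chen ∩ Bianca ∩ Carol ∩ Wei: 09:45-10:15, 16:30-17:30.
The first common window of at least 30 minutes is 09:45-10:15, so the earliest start is 09:45.

09:45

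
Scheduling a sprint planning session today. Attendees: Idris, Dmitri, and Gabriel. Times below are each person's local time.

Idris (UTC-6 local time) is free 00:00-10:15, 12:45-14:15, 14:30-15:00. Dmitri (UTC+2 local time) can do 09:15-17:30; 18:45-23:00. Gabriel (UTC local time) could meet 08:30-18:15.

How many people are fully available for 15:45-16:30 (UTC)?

Idris in UTC: 06:00-16:15, 18:45-20:15, 20:30-21:00 (add 6h to convert from UTC-6).
Dmitri in UTC: 07:15-15:30, 16:45-21:00 (subtract 2h to convert from UTC+2).
Gabriel in UTC: 08:30-18:15.
Gabriel can make the full 15:45-16:30 slot — that's 1.

1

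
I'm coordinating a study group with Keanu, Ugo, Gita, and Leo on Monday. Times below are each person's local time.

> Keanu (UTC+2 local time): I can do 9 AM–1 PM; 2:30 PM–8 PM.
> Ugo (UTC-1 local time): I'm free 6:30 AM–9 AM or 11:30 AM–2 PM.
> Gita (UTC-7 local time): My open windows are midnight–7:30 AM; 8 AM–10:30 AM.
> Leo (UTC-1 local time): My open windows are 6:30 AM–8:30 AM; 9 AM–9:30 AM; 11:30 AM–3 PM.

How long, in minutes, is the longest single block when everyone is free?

Keanu in UTC: 07:00-11:00, 12:30-18:00 (subtract 2h to convert from UTC+2).
Ugo in UTC: 07:30-10:00, 12:30-15:00 (add 1h to convert from UTC-1).
Gita in UTC: 07:00-14:30, 15:00-17:30 (add 7h to convert from UTC-7).
Leo in UTC: 07:30-09:30, 10:00-10:30, 12:30-16:00 (add 1h to convert from UTC-1).
Keanu ∩ Ugo: 07:30-10:00, 12:30-15:00.
Keanu ∩ Ugo ∩ Gita: 07:30-10:00, 12:30-14:30.
Keanu ∩ Ugo ∩ Gita ∩ Leo: 07:30-09:30, 12:30-14:30.
The longest is 07:30-09:30 at 120 minutes.

120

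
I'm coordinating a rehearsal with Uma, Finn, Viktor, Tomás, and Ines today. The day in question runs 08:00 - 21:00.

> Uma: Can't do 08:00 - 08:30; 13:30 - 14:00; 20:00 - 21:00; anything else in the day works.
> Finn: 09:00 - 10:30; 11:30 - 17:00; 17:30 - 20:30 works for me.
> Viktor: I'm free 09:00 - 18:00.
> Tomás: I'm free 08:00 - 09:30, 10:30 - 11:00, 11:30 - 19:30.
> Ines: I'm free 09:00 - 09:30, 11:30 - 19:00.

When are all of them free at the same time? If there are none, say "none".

Uma free: 08:30-13:30, 14:00-20:00 (invert busy blocks within the working day).
Finn free: 09:00-10:30, 11:30-17:00, 17:30-20:30.
Viktor free: 09:00-18:00.
Tomás free: 08:00-09:30, 10:30-11:00, 11:30-19:30.
Ines free: 09:00-09:30, 11:30-19:00.
Uma ∩ Finn: 09:00-10:30, 11:30-13:30, 14:00-17:00, 17:30-20:00.
Uma ∩ Finn ∩ Viktor: 09:00-10:30, 11:30-13:30, 14:00-17:00, 17:30-18:00.
Uma ∩ Finn ∩ Viktor ∩ Tomás: 09:00-09:30, 11:30-13:30, 14:00-17:00, 17:30-18:00.
Uma ∩ Finn ∩ Viktor ∩ Tomás ∩ Ines: 09:00-09:30, 11:30-13:30, 14:00-17:00, 17:30-18:00.
So the common availability across everyone is 09:00-09:30, 11:30-13:30, 14:00-17:00, 17:30-18:00.

09:00-09:30, 11:30-13:30, 14:00-17:00, 17:30-18:00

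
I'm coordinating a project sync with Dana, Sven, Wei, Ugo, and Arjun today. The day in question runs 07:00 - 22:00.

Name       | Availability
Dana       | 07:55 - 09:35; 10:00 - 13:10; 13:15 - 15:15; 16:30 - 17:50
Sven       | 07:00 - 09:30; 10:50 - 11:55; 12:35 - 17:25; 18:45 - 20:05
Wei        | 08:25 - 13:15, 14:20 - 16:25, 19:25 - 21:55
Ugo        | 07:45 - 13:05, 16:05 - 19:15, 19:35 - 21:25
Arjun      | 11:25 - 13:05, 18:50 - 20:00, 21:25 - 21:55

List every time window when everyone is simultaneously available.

Dana ∩ Sven: 07:55-09:30, 10:50-11:55, 12:35-13:10, 13:15-15:15, 16:30-17:25.
Dana ∩ Sven ∩ Wei: 08:25-09:30, 10:50-11:55, 12:35-13:10, 14:20-15:15.
Dana ∩ Sven ∩ Wei ∩ Ugo: 08:25-09:30, 10:50-11:55, 12:35-13:05.
Dana ∩ Sven ∩ Wei ∩ Ugo ∩ Arjun: 11:25-11:55, 12:35-13:05.

11:25-11:55, 12:35-13:05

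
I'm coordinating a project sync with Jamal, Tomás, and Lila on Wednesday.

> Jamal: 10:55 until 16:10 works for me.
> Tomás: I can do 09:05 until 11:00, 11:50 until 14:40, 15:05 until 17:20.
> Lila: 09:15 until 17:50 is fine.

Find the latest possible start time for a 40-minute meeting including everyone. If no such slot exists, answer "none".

Jamal ∩ Tomás: 10:55-11:00, 11:50-14:40, 15:05-16:10.
Jamal ∩ Tomás ∩ Lila: 10:55-11:00, 11:50-14:40, 15:05-16:10.
Those are the intersection windows.
The last common window of at least 40 minutes is 15:05-16:10; a 40-minute meeting can start as late as 15:30 and still end by 16:10.

15:30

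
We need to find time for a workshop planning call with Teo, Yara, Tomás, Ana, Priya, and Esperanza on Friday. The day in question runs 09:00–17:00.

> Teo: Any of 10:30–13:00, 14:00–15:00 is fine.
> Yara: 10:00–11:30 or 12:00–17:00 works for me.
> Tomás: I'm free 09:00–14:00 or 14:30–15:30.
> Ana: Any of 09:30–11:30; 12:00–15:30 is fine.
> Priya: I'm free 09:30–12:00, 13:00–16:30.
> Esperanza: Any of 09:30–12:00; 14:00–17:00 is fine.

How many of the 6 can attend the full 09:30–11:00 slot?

Tomás, Ana, Priya, and Esperanza can make the full 09:30-11:00 slot — that's 4.

4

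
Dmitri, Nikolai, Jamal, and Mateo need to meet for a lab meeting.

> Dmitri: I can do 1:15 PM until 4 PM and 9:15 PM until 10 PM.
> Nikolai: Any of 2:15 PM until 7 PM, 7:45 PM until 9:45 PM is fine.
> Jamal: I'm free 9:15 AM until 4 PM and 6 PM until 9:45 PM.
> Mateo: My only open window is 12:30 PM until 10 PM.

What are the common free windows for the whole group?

14:15-16:00, 21:15-21:45

Dmitri ∩ Nikolai: 14:15-16:00, 21:15-21:45.
Dmitri ∩ Nikolai ∩ Jamal: 14:15-16:00, 21:15-21:45.
Dmitri ∩ Nikolai ∩ Jamal ∩ Mateo: 14:15-16:00, 21:15-21:45.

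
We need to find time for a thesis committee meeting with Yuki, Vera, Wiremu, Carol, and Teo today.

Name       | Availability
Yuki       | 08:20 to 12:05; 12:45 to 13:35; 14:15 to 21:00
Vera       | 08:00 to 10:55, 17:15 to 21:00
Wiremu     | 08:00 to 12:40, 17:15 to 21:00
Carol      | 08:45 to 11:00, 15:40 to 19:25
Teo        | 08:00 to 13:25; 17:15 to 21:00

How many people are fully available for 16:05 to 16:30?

2

Yuki and Carol can make the full 16:05-16:30 slot — that's 2.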